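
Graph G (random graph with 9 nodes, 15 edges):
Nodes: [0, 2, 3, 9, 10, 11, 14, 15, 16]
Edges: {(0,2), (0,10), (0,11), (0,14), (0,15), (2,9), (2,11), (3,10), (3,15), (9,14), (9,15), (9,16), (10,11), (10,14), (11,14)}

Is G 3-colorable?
No, G is not 3-colorable

The clique on vertices [0, 10, 11, 14] has size 4 > 3, so it alone needs 4 colors.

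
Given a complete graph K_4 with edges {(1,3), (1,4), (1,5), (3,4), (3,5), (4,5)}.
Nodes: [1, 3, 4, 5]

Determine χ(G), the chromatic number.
Clique number ω(G) = 4 (lower bound: χ ≥ ω).
The clique on [1, 3, 4, 5] has size 4, forcing χ ≥ 4, and the coloring below uses 4 colors, so χ(G) = 4.
A valid 4-coloring: color 1: [1]; color 2: [3]; color 3: [5]; color 4: [4].

χ(G) = 4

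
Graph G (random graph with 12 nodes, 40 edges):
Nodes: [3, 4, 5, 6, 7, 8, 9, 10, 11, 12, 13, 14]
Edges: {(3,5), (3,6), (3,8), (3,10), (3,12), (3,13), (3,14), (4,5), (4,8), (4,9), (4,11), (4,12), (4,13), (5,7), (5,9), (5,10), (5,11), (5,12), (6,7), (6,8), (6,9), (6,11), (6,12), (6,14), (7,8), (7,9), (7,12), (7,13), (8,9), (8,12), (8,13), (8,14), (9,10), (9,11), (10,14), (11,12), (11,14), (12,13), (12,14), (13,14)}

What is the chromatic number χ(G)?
χ(G) = 5

Clique number ω(G) = 5 (lower bound: χ ≥ ω).
The clique on [3, 8, 12, 13, 14] has size 5, forcing χ ≥ 5, and the coloring below uses 5 colors, so χ(G) = 5.
A valid 5-coloring: color 1: [10, 12]; color 2: [8, 11]; color 3: [3, 9]; color 4: [5, 6, 13]; color 5: [4, 7, 14].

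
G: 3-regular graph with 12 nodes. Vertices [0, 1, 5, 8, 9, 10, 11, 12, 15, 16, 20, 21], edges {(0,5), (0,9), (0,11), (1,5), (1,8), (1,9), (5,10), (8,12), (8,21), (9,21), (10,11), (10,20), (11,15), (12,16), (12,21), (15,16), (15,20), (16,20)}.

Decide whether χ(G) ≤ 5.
Yes, G is 5-colorable

A valid 5-coloring: color 1: [0, 1, 12, 20]; color 2: [5, 8, 9, 11, 16]; color 3: [10, 15, 21].
(χ(G) = 3 ≤ 5.)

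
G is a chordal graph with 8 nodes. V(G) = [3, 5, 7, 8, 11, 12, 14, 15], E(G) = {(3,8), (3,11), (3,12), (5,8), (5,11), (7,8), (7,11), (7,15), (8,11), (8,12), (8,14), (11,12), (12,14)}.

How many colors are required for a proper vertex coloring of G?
Clique number ω(G) = 4 (lower bound: χ ≥ ω).
The clique on [3, 8, 11, 12] has size 4, forcing χ ≥ 4, and the coloring below uses 4 colors, so χ(G) = 4.
A valid 4-coloring: color 1: [8, 15]; color 2: [11, 14]; color 3: [5, 7, 12]; color 4: [3].

χ(G) = 4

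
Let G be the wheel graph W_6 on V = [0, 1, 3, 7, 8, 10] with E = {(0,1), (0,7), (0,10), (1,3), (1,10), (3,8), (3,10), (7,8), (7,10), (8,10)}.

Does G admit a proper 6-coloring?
A valid 6-coloring: color 1: [10]; color 2: [0, 8]; color 3: [1, 7]; color 4: [3].
(χ(G) = 4 ≤ 6.)

Yes, G is 6-colorable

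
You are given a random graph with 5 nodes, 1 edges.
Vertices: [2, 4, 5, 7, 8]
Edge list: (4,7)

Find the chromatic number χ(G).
Clique number ω(G) = 2 (lower bound: χ ≥ ω).
The graph is bipartite (no odd cycle), so 2 colors suffice: χ(G) = 2.
A valid 2-coloring: color 1: [2, 4, 5, 8]; color 2: [7].

χ(G) = 2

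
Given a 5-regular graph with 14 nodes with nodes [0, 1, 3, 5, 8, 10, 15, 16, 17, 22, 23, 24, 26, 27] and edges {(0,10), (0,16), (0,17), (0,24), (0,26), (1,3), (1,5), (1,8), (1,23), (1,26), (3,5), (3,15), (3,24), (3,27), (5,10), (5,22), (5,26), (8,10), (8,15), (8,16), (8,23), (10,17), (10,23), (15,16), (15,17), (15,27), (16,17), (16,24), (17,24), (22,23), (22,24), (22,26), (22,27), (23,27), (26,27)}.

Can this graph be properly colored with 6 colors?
A valid 6-coloring: color 1: [3, 8, 17, 26]; color 2: [1, 10, 16, 22]; color 3: [5, 15, 23, 24]; color 4: [0, 27].
(χ(G) = 4 ≤ 6.)

Yes, G is 6-colorable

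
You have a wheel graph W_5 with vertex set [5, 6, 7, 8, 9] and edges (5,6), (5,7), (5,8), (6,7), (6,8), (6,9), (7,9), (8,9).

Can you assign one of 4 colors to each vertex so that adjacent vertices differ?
A valid 4-coloring: color 1: [6]; color 2: [5, 9]; color 3: [7, 8].
(χ(G) = 3 ≤ 4.)

Yes, G is 4-colorable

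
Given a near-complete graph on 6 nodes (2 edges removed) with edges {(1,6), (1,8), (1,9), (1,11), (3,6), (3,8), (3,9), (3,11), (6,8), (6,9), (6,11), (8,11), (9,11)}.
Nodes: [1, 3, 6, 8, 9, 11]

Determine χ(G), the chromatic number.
χ(G) = 4

Clique number ω(G) = 4 (lower bound: χ ≥ ω).
The clique on [1, 6, 8, 11] has size 4, forcing χ ≥ 4, and the coloring below uses 4 colors, so χ(G) = 4.
A valid 4-coloring: color 1: [11]; color 2: [6]; color 3: [8, 9]; color 4: [1, 3].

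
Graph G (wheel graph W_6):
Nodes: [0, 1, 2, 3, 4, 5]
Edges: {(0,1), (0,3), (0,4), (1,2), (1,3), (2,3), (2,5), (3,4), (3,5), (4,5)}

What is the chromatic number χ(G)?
Clique number ω(G) = 3 (lower bound: χ ≥ ω).
Odd cycle [1, 2, 5, 4, 0] needs 3 colors (χ ≥ 3).
Vertex 3 is adjacent to every vertex of [0, 1, 2, 4, 5], which already need 3 colors among themselves, so 3 needs a new color (χ ≥ 4).
The coloring below uses 4 colors, so χ(G) = 4.
A valid 4-coloring: color 1: [3]; color 2: [1, 4]; color 3: [0, 2]; color 4: [5].

χ(G) = 4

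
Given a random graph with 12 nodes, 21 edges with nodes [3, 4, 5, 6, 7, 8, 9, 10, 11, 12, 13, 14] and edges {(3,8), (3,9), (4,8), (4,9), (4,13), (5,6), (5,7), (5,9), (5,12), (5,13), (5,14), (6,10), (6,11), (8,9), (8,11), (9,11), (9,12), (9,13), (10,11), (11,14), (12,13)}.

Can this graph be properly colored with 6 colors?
A valid 6-coloring: color 1: [7, 9, 10, 14]; color 2: [3, 4, 5, 11]; color 3: [6, 8, 13]; color 4: [12].
(χ(G) = 4 ≤ 6.)

Yes, G is 6-colorable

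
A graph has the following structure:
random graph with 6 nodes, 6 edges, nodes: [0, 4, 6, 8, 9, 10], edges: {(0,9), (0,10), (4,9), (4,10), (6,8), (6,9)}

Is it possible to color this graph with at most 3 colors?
Yes, G is 3-colorable

A valid 3-coloring: color 1: [8, 9, 10]; color 2: [0, 4, 6].
(χ(G) = 2 ≤ 3.)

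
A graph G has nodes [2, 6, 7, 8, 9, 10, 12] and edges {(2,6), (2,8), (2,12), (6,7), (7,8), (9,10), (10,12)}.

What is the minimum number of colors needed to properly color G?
Clique number ω(G) = 2 (lower bound: χ ≥ ω).
The graph is bipartite (no odd cycle), so 2 colors suffice: χ(G) = 2.
A valid 2-coloring: color 1: [2, 7, 10]; color 2: [6, 8, 9, 12].

χ(G) = 2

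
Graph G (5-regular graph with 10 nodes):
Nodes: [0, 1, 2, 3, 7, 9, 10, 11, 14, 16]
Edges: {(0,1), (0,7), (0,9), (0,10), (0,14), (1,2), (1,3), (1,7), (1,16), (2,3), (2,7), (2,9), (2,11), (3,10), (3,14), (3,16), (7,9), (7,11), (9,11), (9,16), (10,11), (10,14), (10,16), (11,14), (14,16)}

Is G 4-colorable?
Yes, G is 4-colorable

A valid 4-coloring: color 1: [1, 9, 14]; color 2: [2, 10]; color 3: [3, 7]; color 4: [0, 11, 16].
(χ(G) = 4 ≤ 4.)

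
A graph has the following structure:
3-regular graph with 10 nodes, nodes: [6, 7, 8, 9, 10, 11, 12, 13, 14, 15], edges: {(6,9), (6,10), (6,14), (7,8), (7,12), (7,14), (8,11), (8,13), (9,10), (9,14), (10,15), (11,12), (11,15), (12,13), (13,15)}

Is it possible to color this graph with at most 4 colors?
A valid 4-coloring: color 1: [8, 12, 14, 15]; color 2: [7, 9, 11, 13]; color 3: [6]; color 4: [10].
(χ(G) = 3 ≤ 4.)

Yes, G is 4-colorable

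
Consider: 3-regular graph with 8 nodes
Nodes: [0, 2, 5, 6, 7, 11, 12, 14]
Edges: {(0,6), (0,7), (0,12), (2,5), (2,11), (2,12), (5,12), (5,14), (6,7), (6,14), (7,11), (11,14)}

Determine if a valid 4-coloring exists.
A valid 4-coloring: color 1: [5, 6, 11]; color 2: [0, 2, 14]; color 3: [7, 12].
(χ(G) = 3 ≤ 4.)

Yes, G is 4-colorable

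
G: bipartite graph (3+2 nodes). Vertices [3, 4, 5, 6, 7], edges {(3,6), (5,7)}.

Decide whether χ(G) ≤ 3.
A valid 3-coloring: color 1: [4, 6, 7]; color 2: [3, 5].
(χ(G) = 2 ≤ 3.)

Yes, G is 3-colorable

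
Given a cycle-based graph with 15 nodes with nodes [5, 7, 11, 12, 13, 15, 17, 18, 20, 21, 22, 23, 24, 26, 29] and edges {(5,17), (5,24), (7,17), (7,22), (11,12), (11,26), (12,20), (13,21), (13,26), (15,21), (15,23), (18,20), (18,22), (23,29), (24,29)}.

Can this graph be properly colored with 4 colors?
Yes, G is 4-colorable

A valid 4-coloring: color 1: [5, 7, 12, 13, 15, 18, 29]; color 2: [17, 20, 21, 22, 23, 24, 26]; color 3: [11].
(χ(G) = 3 ≤ 4.)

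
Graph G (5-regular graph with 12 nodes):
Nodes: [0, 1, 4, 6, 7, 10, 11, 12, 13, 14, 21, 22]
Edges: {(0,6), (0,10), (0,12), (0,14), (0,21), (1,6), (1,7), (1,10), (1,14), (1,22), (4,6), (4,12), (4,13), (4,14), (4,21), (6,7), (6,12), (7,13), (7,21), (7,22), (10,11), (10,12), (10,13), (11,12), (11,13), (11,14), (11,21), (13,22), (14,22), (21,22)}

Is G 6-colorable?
A valid 6-coloring: color 1: [0, 4, 7, 11]; color 2: [12, 13, 14, 21]; color 3: [6, 10, 22]; color 4: [1].
(χ(G) = 4 ≤ 6.)

Yes, G is 6-colorable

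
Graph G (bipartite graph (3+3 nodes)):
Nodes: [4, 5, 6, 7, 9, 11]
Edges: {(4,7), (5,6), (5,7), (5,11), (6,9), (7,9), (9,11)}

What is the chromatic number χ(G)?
Clique number ω(G) = 2 (lower bound: χ ≥ ω).
The graph is bipartite (no odd cycle), so 2 colors suffice: χ(G) = 2.
A valid 2-coloring: color 1: [6, 7, 11]; color 2: [4, 5, 9].

χ(G) = 2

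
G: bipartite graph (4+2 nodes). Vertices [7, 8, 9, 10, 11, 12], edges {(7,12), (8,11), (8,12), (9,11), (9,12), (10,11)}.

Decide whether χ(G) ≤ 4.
A valid 4-coloring: color 1: [11, 12]; color 2: [7, 8, 9, 10].
(χ(G) = 2 ≤ 4.)

Yes, G is 4-colorable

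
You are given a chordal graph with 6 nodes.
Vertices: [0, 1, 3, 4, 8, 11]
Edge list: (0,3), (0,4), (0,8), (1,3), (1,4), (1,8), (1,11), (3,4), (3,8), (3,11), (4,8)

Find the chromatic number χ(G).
Clique number ω(G) = 4 (lower bound: χ ≥ ω).
The clique on [0, 3, 4, 8] has size 4, forcing χ ≥ 4, and the coloring below uses 4 colors, so χ(G) = 4.
A valid 4-coloring: color 1: [3]; color 2: [4, 11]; color 3: [8]; color 4: [0, 1].

χ(G) = 4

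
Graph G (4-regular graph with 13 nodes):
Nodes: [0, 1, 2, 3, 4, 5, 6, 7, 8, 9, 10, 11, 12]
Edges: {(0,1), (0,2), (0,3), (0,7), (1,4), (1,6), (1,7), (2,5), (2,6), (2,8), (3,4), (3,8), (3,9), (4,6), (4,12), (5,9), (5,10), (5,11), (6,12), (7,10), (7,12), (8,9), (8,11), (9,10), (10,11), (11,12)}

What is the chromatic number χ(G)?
χ(G) = 3

Clique number ω(G) = 3 (lower bound: χ ≥ ω).
The clique on [0, 1, 7] has size 3, forcing χ ≥ 3, and the coloring below uses 3 colors, so χ(G) = 3.
A valid 3-coloring: color 1: [2, 4, 7, 9, 11]; color 2: [0, 5, 6, 8]; color 3: [1, 3, 10, 12].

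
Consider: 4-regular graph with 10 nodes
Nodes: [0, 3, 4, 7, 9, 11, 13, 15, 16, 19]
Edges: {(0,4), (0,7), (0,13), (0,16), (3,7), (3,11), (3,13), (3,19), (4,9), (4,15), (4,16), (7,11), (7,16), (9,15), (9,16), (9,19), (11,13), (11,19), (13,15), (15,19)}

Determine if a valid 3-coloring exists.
Yes, G is 3-colorable

A valid 3-coloring: color 1: [0, 3, 9]; color 2: [11, 15, 16]; color 3: [4, 7, 13, 19].
(χ(G) = 3 ≤ 3.)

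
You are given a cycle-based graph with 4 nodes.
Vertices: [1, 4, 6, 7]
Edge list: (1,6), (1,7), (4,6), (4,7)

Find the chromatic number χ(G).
χ(G) = 2

Clique number ω(G) = 2 (lower bound: χ ≥ ω).
The graph is bipartite (no odd cycle), so 2 colors suffice: χ(G) = 2.
A valid 2-coloring: color 1: [1, 4]; color 2: [6, 7].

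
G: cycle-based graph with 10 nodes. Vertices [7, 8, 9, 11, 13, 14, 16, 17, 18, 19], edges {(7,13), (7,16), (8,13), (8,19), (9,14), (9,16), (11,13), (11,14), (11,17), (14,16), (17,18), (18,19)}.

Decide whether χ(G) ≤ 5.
Yes, G is 5-colorable

A valid 5-coloring: color 1: [8, 11, 16, 18]; color 2: [13, 14, 17, 19]; color 3: [7, 9].
(χ(G) = 3 ≤ 5.)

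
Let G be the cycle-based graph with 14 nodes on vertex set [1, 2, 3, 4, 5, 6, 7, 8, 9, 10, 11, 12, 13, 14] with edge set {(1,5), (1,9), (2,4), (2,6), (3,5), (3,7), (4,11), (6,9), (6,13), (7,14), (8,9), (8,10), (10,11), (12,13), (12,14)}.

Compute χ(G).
Clique number ω(G) = 2 (lower bound: χ ≥ ω).
Odd cycle [9, 8, 10, 11, 4, 2, 6] needs 3 colors (χ ≥ 3).
The coloring below uses 3 colors, so χ(G) = 3.
A valid 3-coloring: color 1: [5, 6, 7, 8, 11, 12]; color 2: [2, 3, 9, 10, 13, 14]; color 3: [1, 4].

χ(G) = 3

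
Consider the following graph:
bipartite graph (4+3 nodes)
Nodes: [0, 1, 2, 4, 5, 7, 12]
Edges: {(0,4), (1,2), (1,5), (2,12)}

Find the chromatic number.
χ(G) = 2

Clique number ω(G) = 2 (lower bound: χ ≥ ω).
The graph is bipartite (no odd cycle), so 2 colors suffice: χ(G) = 2.
A valid 2-coloring: color 1: [0, 1, 7, 12]; color 2: [2, 4, 5].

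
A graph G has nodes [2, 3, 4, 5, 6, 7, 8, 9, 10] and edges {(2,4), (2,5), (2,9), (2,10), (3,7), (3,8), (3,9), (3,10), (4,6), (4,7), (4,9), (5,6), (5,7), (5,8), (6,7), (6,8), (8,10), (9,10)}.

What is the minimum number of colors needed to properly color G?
χ(G) = 3

Clique number ω(G) = 3 (lower bound: χ ≥ ω).
The clique on [2, 9, 10] has size 3, forcing χ ≥ 3, and the coloring below uses 3 colors, so χ(G) = 3.
A valid 3-coloring: color 1: [4, 5, 10]; color 2: [2, 3, 6]; color 3: [7, 8, 9].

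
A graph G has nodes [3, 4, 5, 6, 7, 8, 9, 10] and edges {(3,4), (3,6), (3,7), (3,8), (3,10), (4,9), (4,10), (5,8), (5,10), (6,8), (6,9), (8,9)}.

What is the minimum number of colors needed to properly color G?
χ(G) = 3

Clique number ω(G) = 3 (lower bound: χ ≥ ω).
The clique on [6, 8, 9] has size 3, forcing χ ≥ 3, and the coloring below uses 3 colors, so χ(G) = 3.
A valid 3-coloring: color 1: [3, 5, 9]; color 2: [7, 8, 10]; color 3: [4, 6].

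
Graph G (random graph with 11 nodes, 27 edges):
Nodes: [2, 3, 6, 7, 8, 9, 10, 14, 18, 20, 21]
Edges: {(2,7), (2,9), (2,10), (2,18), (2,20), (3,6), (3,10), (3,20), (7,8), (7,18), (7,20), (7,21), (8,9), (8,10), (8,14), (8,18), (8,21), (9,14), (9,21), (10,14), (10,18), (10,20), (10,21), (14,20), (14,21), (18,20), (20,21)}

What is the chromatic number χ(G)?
χ(G) = 4

Clique number ω(G) = 4 (lower bound: χ ≥ ω).
The clique on [8, 9, 14, 21] has size 4, forcing χ ≥ 4, and the coloring below uses 4 colors, so χ(G) = 4.
A valid 4-coloring: color 1: [6, 8, 20]; color 2: [7, 9, 10]; color 3: [2, 3, 21]; color 4: [14, 18].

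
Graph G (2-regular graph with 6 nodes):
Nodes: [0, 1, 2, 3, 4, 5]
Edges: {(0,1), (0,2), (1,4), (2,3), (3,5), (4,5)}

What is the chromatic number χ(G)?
Clique number ω(G) = 2 (lower bound: χ ≥ ω).
The graph is bipartite (no odd cycle), so 2 colors suffice: χ(G) = 2.
A valid 2-coloring: color 1: [0, 3, 4]; color 2: [1, 2, 5].

χ(G) = 2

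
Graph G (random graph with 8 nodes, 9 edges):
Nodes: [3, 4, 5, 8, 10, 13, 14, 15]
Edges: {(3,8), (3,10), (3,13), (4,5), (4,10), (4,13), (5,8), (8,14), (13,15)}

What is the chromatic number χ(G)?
χ(G) = 3

Clique number ω(G) = 2 (lower bound: χ ≥ ω).
Odd cycle [8, 3, 13, 4, 5] needs 3 colors (χ ≥ 3).
The coloring below uses 3 colors, so χ(G) = 3.
A valid 3-coloring: color 1: [3, 4, 14, 15]; color 2: [8, 10, 13]; color 3: [5].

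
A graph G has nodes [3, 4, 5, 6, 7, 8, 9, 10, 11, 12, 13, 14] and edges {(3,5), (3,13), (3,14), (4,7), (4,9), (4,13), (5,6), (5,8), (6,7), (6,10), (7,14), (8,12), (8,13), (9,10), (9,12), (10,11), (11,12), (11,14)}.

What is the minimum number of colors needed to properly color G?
Clique number ω(G) = 2 (lower bound: χ ≥ ω).
Odd cycle [4, 13, 8, 12, 11, 10, 9] needs 3 colors (χ ≥ 3).
The coloring below uses 3 colors, so χ(G) = 3.
A valid 3-coloring: color 1: [6, 8, 9, 14]; color 2: [5, 7, 11, 13]; color 3: [3, 4, 10, 12].

χ(G) = 3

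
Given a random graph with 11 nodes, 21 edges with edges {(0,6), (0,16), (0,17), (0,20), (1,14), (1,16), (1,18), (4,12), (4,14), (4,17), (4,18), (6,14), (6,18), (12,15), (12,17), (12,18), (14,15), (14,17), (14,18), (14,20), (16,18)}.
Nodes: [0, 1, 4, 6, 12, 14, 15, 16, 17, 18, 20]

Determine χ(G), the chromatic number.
Clique number ω(G) = 3 (lower bound: χ ≥ ω).
Suppose a proper 3-coloring c exists. The clique [1, 14, 18] takes 3 distinct colors; by symmetry let c(1) = 1, c(14) = 2, c(18) = 3.
- Vertex 4: neighbors [14, 18] already have colors [2, 3] ⇒ c(4) = 1.
- Vertex 12: neighbors [4, 18] already have colors [1, 3] ⇒ c(12) = 2.
- Vertex 6: neighbors [14, 18] already have colors [2, 3] ⇒ c(6) = 1.
- Vertex 16: neighbors [1, 18] already have colors [1, 3] ⇒ c(16) = 2.
- Vertex 0: neighbors [6, 16] already have colors [1, 2] ⇒ c(0) = 3.
- Vertex 17: neighbors [4, 12, 0] already have colors [1, 2, 3] — all 3 colors blocked. Contradiction.
The forced assignments end in a contradiction, so G has no proper 3-coloring (χ ≥ 4).
The coloring below uses 4 colors, so χ(G) = 4.
A valid 4-coloring: color 1: [0, 12, 14]; color 2: [15, 17, 18, 20]; color 3: [1, 4, 6]; color 4: [16].

χ(G) = 4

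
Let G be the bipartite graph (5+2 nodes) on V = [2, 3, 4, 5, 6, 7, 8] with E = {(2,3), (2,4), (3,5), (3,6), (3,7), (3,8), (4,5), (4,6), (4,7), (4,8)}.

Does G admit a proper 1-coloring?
No, G is not 1-colorable

Edge (2,3) forces its endpoints to differ, so 1 color is not enough.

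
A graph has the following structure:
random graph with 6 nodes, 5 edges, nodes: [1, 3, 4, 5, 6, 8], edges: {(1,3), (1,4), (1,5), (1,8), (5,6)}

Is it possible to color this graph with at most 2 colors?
A valid 2-coloring: color 1: [1, 6]; color 2: [3, 4, 5, 8].
(χ(G) = 2 ≤ 2.)

Yes, G is 2-colorable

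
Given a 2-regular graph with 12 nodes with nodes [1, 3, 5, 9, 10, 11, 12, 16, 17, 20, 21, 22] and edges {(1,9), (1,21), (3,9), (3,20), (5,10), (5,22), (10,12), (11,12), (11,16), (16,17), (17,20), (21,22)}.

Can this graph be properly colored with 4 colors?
Yes, G is 4-colorable

A valid 4-coloring: color 1: [5, 9, 12, 16, 20, 21]; color 2: [1, 3, 10, 11, 17, 22].
(χ(G) = 2 ≤ 4.)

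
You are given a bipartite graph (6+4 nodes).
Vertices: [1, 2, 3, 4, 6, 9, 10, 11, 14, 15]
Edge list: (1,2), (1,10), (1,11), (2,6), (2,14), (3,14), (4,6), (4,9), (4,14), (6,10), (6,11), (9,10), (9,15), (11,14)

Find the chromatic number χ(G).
χ(G) = 2

Clique number ω(G) = 2 (lower bound: χ ≥ ω).
The graph is bipartite (no odd cycle), so 2 colors suffice: χ(G) = 2.
A valid 2-coloring: color 1: [1, 6, 9, 14]; color 2: [2, 3, 4, 10, 11, 15].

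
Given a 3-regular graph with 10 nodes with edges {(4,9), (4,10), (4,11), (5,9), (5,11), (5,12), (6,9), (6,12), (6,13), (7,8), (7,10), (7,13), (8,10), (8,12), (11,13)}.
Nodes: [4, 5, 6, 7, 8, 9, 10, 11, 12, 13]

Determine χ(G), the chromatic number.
χ(G) = 3

Clique number ω(G) = 3 (lower bound: χ ≥ ω).
The clique on [7, 8, 10] has size 3, forcing χ ≥ 3, and the coloring below uses 3 colors, so χ(G) = 3.
A valid 3-coloring: color 1: [6, 8, 11]; color 2: [9, 10, 12, 13]; color 3: [4, 5, 7].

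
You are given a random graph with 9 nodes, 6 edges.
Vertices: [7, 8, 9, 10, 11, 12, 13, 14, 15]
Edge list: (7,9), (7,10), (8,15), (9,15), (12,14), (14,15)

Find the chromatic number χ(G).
Clique number ω(G) = 2 (lower bound: χ ≥ ω).
The graph is bipartite (no odd cycle), so 2 colors suffice: χ(G) = 2.
A valid 2-coloring: color 1: [7, 11, 12, 13, 15]; color 2: [8, 9, 10, 14].

χ(G) = 2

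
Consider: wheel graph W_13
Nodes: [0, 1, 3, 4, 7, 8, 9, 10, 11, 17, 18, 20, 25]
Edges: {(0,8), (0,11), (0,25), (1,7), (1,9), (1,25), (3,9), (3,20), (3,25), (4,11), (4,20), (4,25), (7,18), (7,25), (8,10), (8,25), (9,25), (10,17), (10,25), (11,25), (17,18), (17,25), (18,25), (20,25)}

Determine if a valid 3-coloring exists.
A valid 3-coloring: color 1: [25]; color 2: [7, 8, 9, 11, 17, 20]; color 3: [0, 1, 3, 4, 10, 18].
(χ(G) = 3 ≤ 3.)

Yes, G is 3-colorable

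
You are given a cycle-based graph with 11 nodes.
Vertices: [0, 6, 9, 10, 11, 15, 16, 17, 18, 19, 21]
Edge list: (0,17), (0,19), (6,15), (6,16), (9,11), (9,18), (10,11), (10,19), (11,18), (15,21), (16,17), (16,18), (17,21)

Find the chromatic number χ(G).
χ(G) = 3

Clique number ω(G) = 3 (lower bound: χ ≥ ω).
The clique on [9, 11, 18] has size 3, forcing χ ≥ 3, and the coloring below uses 3 colors, so χ(G) = 3.
A valid 3-coloring: color 1: [10, 15, 17, 18]; color 2: [0, 11, 16, 21]; color 3: [6, 9, 19].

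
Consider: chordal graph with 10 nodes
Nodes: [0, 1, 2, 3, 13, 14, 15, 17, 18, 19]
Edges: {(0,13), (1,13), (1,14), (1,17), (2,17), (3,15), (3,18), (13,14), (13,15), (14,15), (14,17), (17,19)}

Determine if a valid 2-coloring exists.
The clique on vertices [1, 13, 14] has size 3 > 2, so it alone needs 3 colors.

No, G is not 2-colorable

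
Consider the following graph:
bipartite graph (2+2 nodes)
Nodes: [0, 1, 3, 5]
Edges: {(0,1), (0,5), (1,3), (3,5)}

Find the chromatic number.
Clique number ω(G) = 2 (lower bound: χ ≥ ω).
The graph is bipartite (no odd cycle), so 2 colors suffice: χ(G) = 2.
A valid 2-coloring: color 1: [0, 3]; color 2: [1, 5].

χ(G) = 2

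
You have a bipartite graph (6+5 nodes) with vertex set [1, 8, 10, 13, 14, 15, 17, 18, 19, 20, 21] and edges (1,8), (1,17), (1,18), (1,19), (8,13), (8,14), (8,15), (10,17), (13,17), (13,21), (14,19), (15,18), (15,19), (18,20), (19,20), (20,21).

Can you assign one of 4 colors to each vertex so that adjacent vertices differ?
A valid 4-coloring: color 1: [1, 10, 13, 14, 15, 20]; color 2: [8, 17, 18, 19, 21].
(χ(G) = 2 ≤ 4.)

Yes, G is 4-colorable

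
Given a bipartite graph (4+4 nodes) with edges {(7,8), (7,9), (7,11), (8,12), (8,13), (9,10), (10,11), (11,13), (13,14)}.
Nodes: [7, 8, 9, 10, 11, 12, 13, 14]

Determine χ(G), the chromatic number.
Clique number ω(G) = 2 (lower bound: χ ≥ ω).
The graph is bipartite (no odd cycle), so 2 colors suffice: χ(G) = 2.
A valid 2-coloring: color 1: [8, 9, 11, 14]; color 2: [7, 10, 12, 13].

χ(G) = 2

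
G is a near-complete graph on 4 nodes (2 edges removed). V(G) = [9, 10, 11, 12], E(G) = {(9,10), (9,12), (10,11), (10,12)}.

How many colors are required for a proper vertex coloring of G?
χ(G) = 3

Clique number ω(G) = 3 (lower bound: χ ≥ ω).
The clique on [9, 10, 12] has size 3, forcing χ ≥ 3, and the coloring below uses 3 colors, so χ(G) = 3.
A valid 3-coloring: color 1: [10]; color 2: [9, 11]; color 3: [12].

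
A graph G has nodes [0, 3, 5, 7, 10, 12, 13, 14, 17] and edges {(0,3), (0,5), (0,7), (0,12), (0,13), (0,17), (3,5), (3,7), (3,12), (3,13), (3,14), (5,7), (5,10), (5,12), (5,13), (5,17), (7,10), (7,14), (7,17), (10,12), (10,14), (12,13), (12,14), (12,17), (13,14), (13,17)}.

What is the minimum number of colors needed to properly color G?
Clique number ω(G) = 5 (lower bound: χ ≥ ω).
The clique on [0, 5, 12, 13, 17] has size 5, forcing χ ≥ 5, and the coloring below uses 5 colors, so χ(G) = 5.
A valid 5-coloring: color 1: [5, 14]; color 2: [7, 12]; color 3: [10, 13]; color 4: [0]; color 5: [3, 17].

χ(G) = 5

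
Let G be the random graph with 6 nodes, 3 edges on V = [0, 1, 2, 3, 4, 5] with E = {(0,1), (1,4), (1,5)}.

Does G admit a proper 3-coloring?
Yes, G is 3-colorable

A valid 3-coloring: color 1: [1, 2, 3]; color 2: [0, 4, 5].
(χ(G) = 2 ≤ 3.)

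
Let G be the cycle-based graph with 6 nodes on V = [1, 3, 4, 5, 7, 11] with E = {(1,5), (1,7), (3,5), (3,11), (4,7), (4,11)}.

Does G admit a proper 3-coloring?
A valid 3-coloring: color 1: [5, 7, 11]; color 2: [1, 3, 4].
(χ(G) = 2 ≤ 3.)

Yes, G is 3-colorable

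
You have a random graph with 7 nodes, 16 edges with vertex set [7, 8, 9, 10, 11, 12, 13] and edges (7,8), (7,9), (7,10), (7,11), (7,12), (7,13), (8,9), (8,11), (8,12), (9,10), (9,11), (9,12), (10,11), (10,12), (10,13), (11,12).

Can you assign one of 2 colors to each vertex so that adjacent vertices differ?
The clique on vertices [7, 8, 9, 11, 12] has size 5 > 2, so it alone needs 5 colors.

No, G is not 2-colorable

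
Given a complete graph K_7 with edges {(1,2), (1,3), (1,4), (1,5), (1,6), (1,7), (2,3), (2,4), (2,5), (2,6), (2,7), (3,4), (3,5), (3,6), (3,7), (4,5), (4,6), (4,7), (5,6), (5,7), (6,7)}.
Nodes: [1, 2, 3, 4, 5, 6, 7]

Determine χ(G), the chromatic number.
χ(G) = 7

Clique number ω(G) = 7 (lower bound: χ ≥ ω).
The clique on [1, 2, 3, 4, 5, 6, 7] has size 7, forcing χ ≥ 7, and the coloring below uses 7 colors, so χ(G) = 7.
A valid 7-coloring: color 1: [4]; color 2: [3]; color 3: [1]; color 4: [2]; color 5: [6]; color 6: [7]; color 7: [5].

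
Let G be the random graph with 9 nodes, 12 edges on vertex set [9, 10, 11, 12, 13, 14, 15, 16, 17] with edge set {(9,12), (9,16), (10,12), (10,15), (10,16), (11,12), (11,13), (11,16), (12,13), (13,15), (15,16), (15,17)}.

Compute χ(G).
χ(G) = 3

Clique number ω(G) = 3 (lower bound: χ ≥ ω).
The clique on [11, 12, 13] has size 3, forcing χ ≥ 3, and the coloring below uses 3 colors, so χ(G) = 3.
A valid 3-coloring: color 1: [12, 14, 16, 17]; color 2: [9, 11, 15]; color 3: [10, 13].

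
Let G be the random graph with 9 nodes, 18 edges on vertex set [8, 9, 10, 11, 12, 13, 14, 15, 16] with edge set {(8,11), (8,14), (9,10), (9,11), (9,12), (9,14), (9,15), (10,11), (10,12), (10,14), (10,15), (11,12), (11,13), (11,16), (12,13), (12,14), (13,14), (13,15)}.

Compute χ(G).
χ(G) = 4

Clique number ω(G) = 4 (lower bound: χ ≥ ω).
The clique on [9, 10, 11, 12] has size 4, forcing χ ≥ 4, and the coloring below uses 4 colors, so χ(G) = 4.
A valid 4-coloring: color 1: [11, 14, 15]; color 2: [8, 12, 16]; color 3: [10, 13]; color 4: [9].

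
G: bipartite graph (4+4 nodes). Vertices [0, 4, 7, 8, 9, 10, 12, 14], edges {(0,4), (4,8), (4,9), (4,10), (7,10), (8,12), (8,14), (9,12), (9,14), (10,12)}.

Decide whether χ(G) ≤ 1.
Edge (4,8) forces its endpoints to differ, so 1 color is not enough.

No, G is not 1-colorable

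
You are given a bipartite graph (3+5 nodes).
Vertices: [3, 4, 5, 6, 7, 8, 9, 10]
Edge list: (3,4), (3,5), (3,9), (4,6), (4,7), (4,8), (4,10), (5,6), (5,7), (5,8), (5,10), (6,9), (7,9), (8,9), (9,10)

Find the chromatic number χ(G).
χ(G) = 2

Clique number ω(G) = 2 (lower bound: χ ≥ ω).
The graph is bipartite (no odd cycle), so 2 colors suffice: χ(G) = 2.
A valid 2-coloring: color 1: [4, 5, 9]; color 2: [3, 6, 7, 8, 10].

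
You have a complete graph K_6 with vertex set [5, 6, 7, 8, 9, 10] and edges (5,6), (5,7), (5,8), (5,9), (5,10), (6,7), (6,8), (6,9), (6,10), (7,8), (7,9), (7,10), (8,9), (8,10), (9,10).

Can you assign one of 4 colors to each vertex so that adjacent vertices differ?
The clique on vertices [5, 6, 7, 8, 9, 10] has size 6 > 4, so it alone needs 6 colors.

No, G is not 4-colorable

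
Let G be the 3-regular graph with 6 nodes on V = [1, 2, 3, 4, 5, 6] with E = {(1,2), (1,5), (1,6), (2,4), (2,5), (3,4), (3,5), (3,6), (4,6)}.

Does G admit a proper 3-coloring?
Yes, G is 3-colorable

A valid 3-coloring: color 1: [5, 6]; color 2: [2, 3]; color 3: [1, 4].
(χ(G) = 3 ≤ 3.)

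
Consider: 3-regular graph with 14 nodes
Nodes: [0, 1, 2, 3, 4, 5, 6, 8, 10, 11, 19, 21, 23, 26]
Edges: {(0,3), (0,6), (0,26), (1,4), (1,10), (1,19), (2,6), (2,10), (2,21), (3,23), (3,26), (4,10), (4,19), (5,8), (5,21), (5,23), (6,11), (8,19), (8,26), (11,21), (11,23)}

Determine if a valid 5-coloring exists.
A valid 5-coloring: color 1: [0, 1, 2, 5, 11]; color 2: [6, 10, 19, 21, 23, 26]; color 3: [3, 4, 8].
(χ(G) = 3 ≤ 5.)

Yes, G is 5-colorable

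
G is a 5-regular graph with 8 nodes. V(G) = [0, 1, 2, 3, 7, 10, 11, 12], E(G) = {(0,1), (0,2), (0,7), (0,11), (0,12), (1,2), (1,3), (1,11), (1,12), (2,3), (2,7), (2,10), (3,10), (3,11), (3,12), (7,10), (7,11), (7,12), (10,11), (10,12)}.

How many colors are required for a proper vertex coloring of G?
χ(G) = 4

Clique number ω(G) = 3 (lower bound: χ ≥ ω).
Odd cycle [10, 7, 0, 1, 3] needs 3 colors (χ ≥ 3).
Vertex 2 is adjacent to every vertex of [0, 1, 3, 7, 10], which already need 3 colors among themselves, so 2 needs a new color (χ ≥ 4).
The coloring below uses 4 colors, so χ(G) = 4.
A valid 4-coloring: color 1: [2, 11, 12]; color 2: [1, 7]; color 3: [0, 3]; color 4: [10].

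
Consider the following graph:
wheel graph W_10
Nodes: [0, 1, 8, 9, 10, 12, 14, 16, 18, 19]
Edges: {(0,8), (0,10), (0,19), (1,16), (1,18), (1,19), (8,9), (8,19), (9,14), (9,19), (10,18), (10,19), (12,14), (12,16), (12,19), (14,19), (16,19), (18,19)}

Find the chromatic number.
Clique number ω(G) = 3 (lower bound: χ ≥ ω).
Odd cycle [18, 10, 0, 8, 9, 14, 12, 16, 1] needs 3 colors (χ ≥ 3).
Vertex 19 is adjacent to every vertex of [0, 1, 8, 9, 10, 12, 14, 16, 18], which already need 3 colors among themselves, so 19 needs a new color (χ ≥ 4).
The coloring below uses 4 colors, so χ(G) = 4.
A valid 4-coloring: color 1: [19]; color 2: [0, 9, 16, 18]; color 3: [1, 8, 10, 14]; color 4: [12].

χ(G) = 4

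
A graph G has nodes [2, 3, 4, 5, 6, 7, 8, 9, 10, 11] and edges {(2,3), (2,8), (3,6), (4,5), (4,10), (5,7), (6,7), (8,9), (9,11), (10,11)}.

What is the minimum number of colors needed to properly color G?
Clique number ω(G) = 2 (lower bound: χ ≥ ω).
The graph is bipartite (no odd cycle), so 2 colors suffice: χ(G) = 2.
A valid 2-coloring: color 1: [3, 4, 7, 8, 11]; color 2: [2, 5, 6, 9, 10].

χ(G) = 2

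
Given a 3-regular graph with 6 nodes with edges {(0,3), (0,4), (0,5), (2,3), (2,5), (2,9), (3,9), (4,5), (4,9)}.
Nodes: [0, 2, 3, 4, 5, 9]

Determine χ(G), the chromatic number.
χ(G) = 3

Clique number ω(G) = 3 (lower bound: χ ≥ ω).
The clique on [0, 4, 5] has size 3, forcing χ ≥ 3, and the coloring below uses 3 colors, so χ(G) = 3.
A valid 3-coloring: color 1: [0, 2]; color 2: [3, 4]; color 3: [5, 9].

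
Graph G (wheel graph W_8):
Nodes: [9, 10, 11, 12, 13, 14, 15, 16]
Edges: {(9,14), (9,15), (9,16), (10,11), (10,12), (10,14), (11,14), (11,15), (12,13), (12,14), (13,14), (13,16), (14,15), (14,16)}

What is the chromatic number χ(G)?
χ(G) = 4

Clique number ω(G) = 3 (lower bound: χ ≥ ω).
Odd cycle [10, 11, 15, 9, 16, 13, 12] needs 3 colors (χ ≥ 3).
Vertex 14 is adjacent to every vertex of [9, 10, 11, 12, 13, 15, 16], which already need 3 colors among themselves, so 14 needs a new color (χ ≥ 4).
The coloring below uses 4 colors, so χ(G) = 4.
A valid 4-coloring: color 1: [14]; color 2: [10, 13, 15]; color 3: [9, 11, 12]; color 4: [16].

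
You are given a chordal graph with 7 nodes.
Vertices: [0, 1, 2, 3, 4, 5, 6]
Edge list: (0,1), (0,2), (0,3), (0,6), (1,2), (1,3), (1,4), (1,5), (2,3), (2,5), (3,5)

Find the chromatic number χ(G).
χ(G) = 4

Clique number ω(G) = 4 (lower bound: χ ≥ ω).
The clique on [0, 1, 2, 3] has size 4, forcing χ ≥ 4, and the coloring below uses 4 colors, so χ(G) = 4.
A valid 4-coloring: color 1: [1, 6]; color 2: [2, 4]; color 3: [0, 5]; color 4: [3].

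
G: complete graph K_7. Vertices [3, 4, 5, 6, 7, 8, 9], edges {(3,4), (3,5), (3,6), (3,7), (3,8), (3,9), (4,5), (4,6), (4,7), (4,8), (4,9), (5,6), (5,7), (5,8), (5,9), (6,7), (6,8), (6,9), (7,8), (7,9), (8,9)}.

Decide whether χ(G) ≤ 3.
No, G is not 3-colorable

The clique on vertices [3, 4, 5, 6, 7, 8, 9] has size 7 > 3, so it alone needs 7 colors.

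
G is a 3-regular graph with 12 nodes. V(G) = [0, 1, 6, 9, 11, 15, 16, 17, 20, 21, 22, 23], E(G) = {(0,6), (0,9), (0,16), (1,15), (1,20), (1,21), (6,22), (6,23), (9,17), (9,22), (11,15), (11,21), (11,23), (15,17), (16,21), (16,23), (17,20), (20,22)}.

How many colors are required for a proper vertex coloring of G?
Clique number ω(G) = 2 (lower bound: χ ≥ ω).
Odd cycle [22, 20, 1, 15, 11, 23, 6] needs 3 colors (χ ≥ 3).
The coloring below uses 3 colors, so χ(G) = 3.
A valid 3-coloring: color 1: [0, 1, 17, 22, 23]; color 2: [6, 9, 11, 16, 20]; color 3: [15, 21].

χ(G) = 3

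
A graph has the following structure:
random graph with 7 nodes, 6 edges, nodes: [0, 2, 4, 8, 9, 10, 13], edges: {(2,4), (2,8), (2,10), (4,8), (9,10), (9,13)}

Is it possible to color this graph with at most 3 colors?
A valid 3-coloring: color 1: [0, 2, 9]; color 2: [4, 10, 13]; color 3: [8].
(χ(G) = 3 ≤ 3.)

Yes, G is 3-colorable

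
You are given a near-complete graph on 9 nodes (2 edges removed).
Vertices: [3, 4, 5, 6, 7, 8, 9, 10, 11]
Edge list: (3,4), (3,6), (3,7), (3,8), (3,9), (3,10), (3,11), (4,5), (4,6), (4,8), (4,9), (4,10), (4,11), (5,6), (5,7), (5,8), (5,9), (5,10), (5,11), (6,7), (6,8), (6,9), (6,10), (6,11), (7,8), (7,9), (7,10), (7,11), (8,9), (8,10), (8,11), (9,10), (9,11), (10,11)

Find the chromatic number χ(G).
χ(G) = 7

Clique number ω(G) = 7 (lower bound: χ ≥ ω).
The clique on [3, 4, 6, 8, 9, 10, 11] has size 7, forcing χ ≥ 7, and the coloring below uses 7 colors, so χ(G) = 7.
A valid 7-coloring: color 1: [9]; color 2: [11]; color 3: [8]; color 4: [6]; color 5: [10]; color 6: [4, 7]; color 7: [3, 5].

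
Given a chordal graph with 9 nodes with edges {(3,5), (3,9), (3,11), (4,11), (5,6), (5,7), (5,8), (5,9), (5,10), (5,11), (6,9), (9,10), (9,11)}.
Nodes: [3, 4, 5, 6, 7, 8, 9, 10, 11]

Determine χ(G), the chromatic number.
Clique number ω(G) = 4 (lower bound: χ ≥ ω).
The clique on [3, 5, 9, 11] has size 4, forcing χ ≥ 4, and the coloring below uses 4 colors, so χ(G) = 4.
A valid 4-coloring: color 1: [4, 5]; color 2: [7, 8, 9]; color 3: [6, 10, 11]; color 4: [3].

χ(G) = 4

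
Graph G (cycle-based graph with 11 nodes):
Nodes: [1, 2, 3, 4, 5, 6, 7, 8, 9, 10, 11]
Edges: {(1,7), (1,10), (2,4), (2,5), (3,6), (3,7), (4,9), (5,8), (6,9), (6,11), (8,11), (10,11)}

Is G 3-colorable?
Yes, G is 3-colorable

A valid 3-coloring: color 1: [1, 3, 4, 5, 11]; color 2: [2, 6, 7, 8, 10]; color 3: [9].
(χ(G) = 3 ≤ 3.)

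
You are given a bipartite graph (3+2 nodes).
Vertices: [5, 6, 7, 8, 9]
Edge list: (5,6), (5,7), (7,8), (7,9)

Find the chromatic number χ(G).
Clique number ω(G) = 2 (lower bound: χ ≥ ω).
The graph is bipartite (no odd cycle), so 2 colors suffice: χ(G) = 2.
A valid 2-coloring: color 1: [6, 7]; color 2: [5, 8, 9].

χ(G) = 2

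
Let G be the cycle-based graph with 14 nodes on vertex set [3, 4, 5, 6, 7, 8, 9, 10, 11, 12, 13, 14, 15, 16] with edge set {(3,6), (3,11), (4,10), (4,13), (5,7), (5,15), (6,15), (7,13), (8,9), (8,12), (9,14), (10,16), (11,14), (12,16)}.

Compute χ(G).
χ(G) = 2

Clique number ω(G) = 2 (lower bound: χ ≥ ω).
The graph is bipartite (no odd cycle), so 2 colors suffice: χ(G) = 2.
A valid 2-coloring: color 1: [3, 4, 7, 8, 14, 15, 16]; color 2: [5, 6, 9, 10, 11, 12, 13].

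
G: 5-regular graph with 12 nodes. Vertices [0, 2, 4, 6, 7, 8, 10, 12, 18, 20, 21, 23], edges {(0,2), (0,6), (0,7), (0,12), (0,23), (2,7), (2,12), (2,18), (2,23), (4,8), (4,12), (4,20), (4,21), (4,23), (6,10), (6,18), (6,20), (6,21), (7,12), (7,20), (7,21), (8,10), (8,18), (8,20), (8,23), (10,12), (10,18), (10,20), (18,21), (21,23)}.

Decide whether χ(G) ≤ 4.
Yes, G is 4-colorable

A valid 4-coloring: color 1: [2, 8, 21]; color 2: [6, 12, 23]; color 3: [0, 18, 20]; color 4: [4, 7, 10].
(χ(G) = 4 ≤ 4.)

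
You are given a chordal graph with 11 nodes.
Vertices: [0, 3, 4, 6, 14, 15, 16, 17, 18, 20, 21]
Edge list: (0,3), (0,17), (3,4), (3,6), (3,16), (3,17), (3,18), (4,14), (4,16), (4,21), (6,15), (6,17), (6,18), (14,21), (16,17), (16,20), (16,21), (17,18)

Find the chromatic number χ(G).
Clique number ω(G) = 4 (lower bound: χ ≥ ω).
The clique on [3, 6, 17, 18] has size 4, forcing χ ≥ 4, and the coloring below uses 4 colors, so χ(G) = 4.
A valid 4-coloring: color 1: [3, 15, 20, 21]; color 2: [4, 17]; color 3: [0, 6, 14, 16]; color 4: [18].

χ(G) = 4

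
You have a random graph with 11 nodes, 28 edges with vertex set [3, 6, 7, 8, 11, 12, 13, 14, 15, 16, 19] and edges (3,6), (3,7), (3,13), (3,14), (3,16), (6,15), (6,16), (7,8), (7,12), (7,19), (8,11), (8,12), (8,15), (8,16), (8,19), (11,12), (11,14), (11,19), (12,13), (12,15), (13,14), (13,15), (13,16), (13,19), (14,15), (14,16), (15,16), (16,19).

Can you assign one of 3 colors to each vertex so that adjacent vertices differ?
The clique on vertices [3, 13, 14, 16] has size 4 > 3, so it alone needs 4 colors.

No, G is not 3-colorable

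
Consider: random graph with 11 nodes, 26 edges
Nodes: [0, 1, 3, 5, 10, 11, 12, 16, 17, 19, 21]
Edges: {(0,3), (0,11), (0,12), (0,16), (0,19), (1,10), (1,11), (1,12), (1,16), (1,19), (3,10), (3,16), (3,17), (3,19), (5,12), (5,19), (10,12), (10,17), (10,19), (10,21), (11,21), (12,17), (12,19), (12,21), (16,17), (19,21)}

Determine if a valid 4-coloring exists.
A valid 4-coloring: color 1: [3, 11, 12]; color 2: [16, 19]; color 3: [0, 5, 10]; color 4: [1, 17, 21].
(χ(G) = 4 ≤ 4.)

Yes, G is 4-colorable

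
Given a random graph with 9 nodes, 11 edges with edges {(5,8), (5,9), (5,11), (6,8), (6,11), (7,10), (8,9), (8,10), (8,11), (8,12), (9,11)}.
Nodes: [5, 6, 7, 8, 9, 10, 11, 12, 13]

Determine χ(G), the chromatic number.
Clique number ω(G) = 4 (lower bound: χ ≥ ω).
The clique on [5, 8, 9, 11] has size 4, forcing χ ≥ 4, and the coloring below uses 4 colors, so χ(G) = 4.
A valid 4-coloring: color 1: [7, 8, 13]; color 2: [10, 11, 12]; color 3: [6, 9]; color 4: [5].

χ(G) = 4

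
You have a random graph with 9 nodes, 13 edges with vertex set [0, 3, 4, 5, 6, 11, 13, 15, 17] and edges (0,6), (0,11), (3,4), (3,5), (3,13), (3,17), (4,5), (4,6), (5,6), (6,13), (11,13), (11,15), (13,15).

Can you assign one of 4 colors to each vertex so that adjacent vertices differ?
Yes, G is 4-colorable

A valid 4-coloring: color 1: [3, 6, 11]; color 2: [0, 4, 13, 17]; color 3: [5, 15].
(χ(G) = 3 ≤ 4.)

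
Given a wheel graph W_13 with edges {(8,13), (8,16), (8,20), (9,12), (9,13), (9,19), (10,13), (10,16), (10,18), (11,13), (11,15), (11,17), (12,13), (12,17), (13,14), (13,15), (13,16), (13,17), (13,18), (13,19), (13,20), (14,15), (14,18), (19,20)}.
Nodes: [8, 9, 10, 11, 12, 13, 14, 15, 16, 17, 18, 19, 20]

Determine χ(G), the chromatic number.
χ(G) = 3

Clique number ω(G) = 3 (lower bound: χ ≥ ω).
The clique on [8, 13, 16] has size 3, forcing χ ≥ 3, and the coloring below uses 3 colors, so χ(G) = 3.
A valid 3-coloring: color 1: [13]; color 2: [9, 15, 16, 17, 18, 20]; color 3: [8, 10, 11, 12, 14, 19].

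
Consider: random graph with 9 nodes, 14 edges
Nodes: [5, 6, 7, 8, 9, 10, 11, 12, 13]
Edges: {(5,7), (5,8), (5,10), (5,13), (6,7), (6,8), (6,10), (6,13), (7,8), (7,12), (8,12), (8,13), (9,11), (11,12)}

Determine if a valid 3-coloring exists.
Yes, G is 3-colorable

A valid 3-coloring: color 1: [8, 10, 11]; color 2: [5, 6, 9, 12]; color 3: [7, 13].
(χ(G) = 3 ≤ 3.)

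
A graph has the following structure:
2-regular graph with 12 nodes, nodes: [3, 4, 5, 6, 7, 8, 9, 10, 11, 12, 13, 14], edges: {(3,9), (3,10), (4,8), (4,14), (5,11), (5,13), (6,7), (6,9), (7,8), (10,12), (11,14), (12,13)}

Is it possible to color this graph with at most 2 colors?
Yes, G is 2-colorable

A valid 2-coloring: color 1: [3, 5, 6, 8, 12, 14]; color 2: [4, 7, 9, 10, 11, 13].
(χ(G) = 2 ≤ 2.)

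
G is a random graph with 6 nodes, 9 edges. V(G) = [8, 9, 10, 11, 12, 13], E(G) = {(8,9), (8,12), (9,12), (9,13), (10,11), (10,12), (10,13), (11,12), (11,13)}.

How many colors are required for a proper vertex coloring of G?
Clique number ω(G) = 3 (lower bound: χ ≥ ω).
The clique on [8, 9, 12] has size 3, forcing χ ≥ 3, and the coloring below uses 3 colors, so χ(G) = 3.
A valid 3-coloring: color 1: [12, 13]; color 2: [8, 11]; color 3: [9, 10].

χ(G) = 3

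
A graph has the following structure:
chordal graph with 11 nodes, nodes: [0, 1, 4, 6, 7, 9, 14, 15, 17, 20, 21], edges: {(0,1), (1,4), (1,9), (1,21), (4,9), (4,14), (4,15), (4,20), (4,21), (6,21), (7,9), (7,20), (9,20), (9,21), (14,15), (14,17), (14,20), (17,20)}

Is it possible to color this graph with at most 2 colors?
No, G is not 2-colorable

The clique on vertices [1, 4, 9, 21] has size 4 > 2, so it alone needs 4 colors.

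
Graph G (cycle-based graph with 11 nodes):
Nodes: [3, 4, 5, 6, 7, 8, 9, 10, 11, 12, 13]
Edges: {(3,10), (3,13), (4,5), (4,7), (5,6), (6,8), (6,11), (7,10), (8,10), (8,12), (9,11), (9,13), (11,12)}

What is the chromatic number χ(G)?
χ(G) = 3

Clique number ω(G) = 2 (lower bound: χ ≥ ω).
Odd cycle [10, 8, 12, 11, 9, 13, 3] needs 3 colors (χ ≥ 3).
The coloring below uses 3 colors, so χ(G) = 3.
A valid 3-coloring: color 1: [4, 6, 10, 12, 13]; color 2: [3, 5, 7, 8, 11]; color 3: [9].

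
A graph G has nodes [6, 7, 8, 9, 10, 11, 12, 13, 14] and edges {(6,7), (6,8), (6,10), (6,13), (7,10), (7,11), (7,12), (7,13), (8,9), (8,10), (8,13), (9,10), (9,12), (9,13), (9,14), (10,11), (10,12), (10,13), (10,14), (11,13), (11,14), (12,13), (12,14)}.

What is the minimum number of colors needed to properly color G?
χ(G) = 5

Clique number ω(G) = 4 (lower bound: χ ≥ ω).
Odd cycle [8, 9, 12, 7, 6] needs 3 colors (χ ≥ 3).
Vertex 13 is adjacent to every vertex of [6, 7, 8, 9, 12], which already need 3 colors among themselves, so 13 needs a new color (χ ≥ 4).
Vertex 10 is adjacent to every vertex of [6, 7, 8, 9, 12, 13], which already need 4 colors among themselves, so 10 needs a new color (χ ≥ 5).
The coloring below uses 5 colors, so χ(G) = 5.
A valid 5-coloring: color 1: [10]; color 2: [13, 14]; color 3: [6, 11, 12]; color 4: [7, 9]; color 5: [8].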